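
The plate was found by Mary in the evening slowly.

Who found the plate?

'Mary' marks the agent of the finding event.

Mary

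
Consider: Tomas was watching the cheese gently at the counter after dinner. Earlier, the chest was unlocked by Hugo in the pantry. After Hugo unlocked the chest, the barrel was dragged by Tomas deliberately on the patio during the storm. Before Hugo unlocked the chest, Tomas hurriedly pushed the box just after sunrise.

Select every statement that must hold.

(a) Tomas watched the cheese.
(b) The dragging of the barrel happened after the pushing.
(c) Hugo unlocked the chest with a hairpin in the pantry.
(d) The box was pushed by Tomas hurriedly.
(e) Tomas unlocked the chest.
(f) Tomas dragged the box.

(a) Entailed — 'watch' is an activity; 'was watching' entails that some watching happened, so 'watched' holds.
(b) Entailed — the narrative places the pushing before the dragging.
(c) Not entailed — 'with a hairpin' adds information not in the original event.
(d) Entailed — the original entails any weakening of itself; this just drops 'just after sunrise'.
(e) Not entailed — the passage has Hugo unlocking the chest, not Tomas.
(f) Not entailed — Tomas dragged the barrel, not the box; the box belongs to the pushing event.

(a), (b), (d)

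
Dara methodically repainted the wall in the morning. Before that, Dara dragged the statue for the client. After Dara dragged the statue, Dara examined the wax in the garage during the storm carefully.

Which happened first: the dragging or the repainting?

the dragging

The connectives place the dragging before the repainting.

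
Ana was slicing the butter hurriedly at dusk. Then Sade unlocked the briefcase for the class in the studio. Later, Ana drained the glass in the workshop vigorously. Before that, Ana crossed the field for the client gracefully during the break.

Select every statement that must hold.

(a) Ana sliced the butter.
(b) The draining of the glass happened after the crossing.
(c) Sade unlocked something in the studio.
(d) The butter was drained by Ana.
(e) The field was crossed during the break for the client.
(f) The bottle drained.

(a) Not entailed — 'was slicing' is progressive on an accomplishment; it does not entail the completed 'sliced'.
(b) Entailed — the narrative places the crossing before the draining.
(c) Entailed — this follows by dropping conjuncts from the unlocking event's description.
(d) Not entailed — Ana drained the glass, not the butter; the butter belongs to the slicing event.
(e) Entailed — dropping 'gracefully' and generalizing the agent leaves a sub-description the original still satisfies.
(f) Not entailed — the glass is what drained, not the bottle.

(b), (c), (e)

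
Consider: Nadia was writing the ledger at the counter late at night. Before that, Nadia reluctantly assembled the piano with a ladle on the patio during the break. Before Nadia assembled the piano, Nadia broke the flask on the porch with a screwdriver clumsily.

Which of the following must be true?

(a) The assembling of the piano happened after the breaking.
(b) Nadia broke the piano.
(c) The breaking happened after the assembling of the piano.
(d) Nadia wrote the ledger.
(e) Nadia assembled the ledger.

(a) Entailed — the narrative places the breaking before the assembling.
(b) Not entailed — Nadia broke the flask, not the piano; the piano belongs to the assembling event.
(c) Not entailed — the narrative places the breaking before the assembling, not after.
(d) Not entailed — 'was writing' is progressive on an accomplishment; it does not entail the completed 'wrote'.
(e) Not entailed — Nadia assembled the piano, not the ledger; the ledger belongs to the writing event.

(a)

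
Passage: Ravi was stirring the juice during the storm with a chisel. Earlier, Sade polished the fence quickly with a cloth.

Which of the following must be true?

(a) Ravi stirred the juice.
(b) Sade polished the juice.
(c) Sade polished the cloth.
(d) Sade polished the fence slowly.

(a) Entailed — 'stir' is an activity; 'was stirring' entails that some stirring happened, so 'stirred' holds.
(b) Not entailed — Sade polished the fence, not the juice; the juice belongs to the stirring event.
(c) Not entailed — the cloth is the instrument, not what was polished.
(d) Not entailed — 'slowly' adds a manner not in (and inconsistent with) the original.

(a)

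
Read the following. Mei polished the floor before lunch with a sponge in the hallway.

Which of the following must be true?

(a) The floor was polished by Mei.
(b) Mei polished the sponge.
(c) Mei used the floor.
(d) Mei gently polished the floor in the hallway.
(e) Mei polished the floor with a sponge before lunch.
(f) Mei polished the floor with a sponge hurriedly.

(a), (e)

(a) Entailed — this follows by dropping conjuncts from the polishing event's description.
(b) Not entailed — the sponge is the instrument, not what was polished.
(c) Not entailed — the floor is the patient, not an instrument — Mei used a sponge.
(d) Not entailed — 'gently' adds information not in the original event.
(e) Entailed — every conjunct here is already in the original polishing event.
(f) Not entailed — 'hurriedly' adds information not in the original event.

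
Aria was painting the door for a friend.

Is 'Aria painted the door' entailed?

'was painting' is progressive; for an accomplishment like 'paint the door', it doesn't entail completion.

no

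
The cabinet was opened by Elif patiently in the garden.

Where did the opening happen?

'in the garden' marks the location of the opening event.

in the garden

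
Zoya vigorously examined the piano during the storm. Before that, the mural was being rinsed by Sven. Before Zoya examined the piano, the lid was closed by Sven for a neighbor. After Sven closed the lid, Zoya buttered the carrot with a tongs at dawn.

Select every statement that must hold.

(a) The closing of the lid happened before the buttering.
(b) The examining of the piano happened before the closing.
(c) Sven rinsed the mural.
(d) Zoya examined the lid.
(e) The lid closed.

(a), (c), (e)

(a) Entailed — the narrative places the closing before the buttering.
(b) Not entailed — the narrative places the closing before the examining, not after.
(c) Entailed — 'rinse' is an activity; 'was rinsing' entails that some rinsing happened, so 'rinsed' holds.
(d) Not entailed — Zoya examined the piano, not the lid; the lid belongs to the closing event.
(e) Entailed — 'Sven closed the lid' is causative; it entails the inchoative 'the lid closed'.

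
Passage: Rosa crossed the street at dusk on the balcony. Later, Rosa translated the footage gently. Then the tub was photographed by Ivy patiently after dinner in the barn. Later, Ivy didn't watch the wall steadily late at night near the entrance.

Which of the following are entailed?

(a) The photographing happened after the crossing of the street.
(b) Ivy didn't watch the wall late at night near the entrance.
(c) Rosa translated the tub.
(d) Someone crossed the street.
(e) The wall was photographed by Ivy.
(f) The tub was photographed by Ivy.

(a), (d), (f)

(a) Entailed — the narrative places the crossing before the photographing.
(b) Not entailed — dropping 'steadily' under negation is not valid — the original leaves open that Ivy watched the wall some other way.
(c) Not entailed — Rosa translated the footage, not the tub; the tub belongs to the photographing event.
(d) Entailed — dropping 'on the balcony', 'at dusk' and generalizing the agent leaves a sub-description the original still satisfies.
(e) Not entailed — Ivy photographed the tub, not the wall; the wall belongs to the watching event.
(f) Entailed — this follows by dropping conjuncts from the photographing event's description.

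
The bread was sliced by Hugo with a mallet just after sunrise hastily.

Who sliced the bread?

'Hugo' marks the agent of the slicing event.

Hugo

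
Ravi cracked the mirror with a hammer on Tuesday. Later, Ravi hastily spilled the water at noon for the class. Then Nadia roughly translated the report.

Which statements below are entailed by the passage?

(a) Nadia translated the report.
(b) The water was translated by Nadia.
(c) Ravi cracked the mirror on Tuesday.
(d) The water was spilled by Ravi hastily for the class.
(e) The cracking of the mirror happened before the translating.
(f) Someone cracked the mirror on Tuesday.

(a), (c), (d), (e), (f)

(a) Entailed — this follows by dropping conjuncts from the translating event's description.
(b) Not entailed — Nadia translated the report, not the water; the water belongs to the spilling event.
(c) Entailed — the original entails any weakening of itself; this just drops 'with a hammer'.
(d) Entailed — the original entails any weakening of itself; this just drops 'at noon'.
(e) Entailed — the narrative places the cracking before the translating.
(f) Entailed — every conjunct here is already in the original cracking event.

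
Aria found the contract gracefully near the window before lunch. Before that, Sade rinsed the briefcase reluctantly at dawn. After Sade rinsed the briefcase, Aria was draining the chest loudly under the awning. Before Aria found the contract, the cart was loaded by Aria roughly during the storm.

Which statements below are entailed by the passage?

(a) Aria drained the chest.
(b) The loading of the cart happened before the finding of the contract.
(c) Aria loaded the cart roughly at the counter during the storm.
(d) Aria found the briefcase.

(b)

(a) Not entailed — 'was draining' is progressive on an accomplishment; it does not entail the completed 'drained'.
(b) Entailed — the narrative places the loading before the finding.
(c) Not entailed — 'at the counter' adds information not in the original event.
(d) Not entailed — Aria found the contract, not the briefcase; the briefcase belongs to the rinsing event.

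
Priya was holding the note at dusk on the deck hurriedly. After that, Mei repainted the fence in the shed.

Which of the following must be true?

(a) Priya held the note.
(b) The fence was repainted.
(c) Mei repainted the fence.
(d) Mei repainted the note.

(a), (b), (c)

(a) Entailed — 'hold' is an activity; 'was holding' entails that some holding happened, so 'held' holds.
(b) Entailed — dropping 'in the shed' and generalizing the agent leaves a sub-description the original still satisfies.
(c) Entailed — dropping 'in the shed' leaves a sub-description the original still satisfies.
(d) Not entailed — Mei repainted the fence, not the note; the note belongs to the holding event.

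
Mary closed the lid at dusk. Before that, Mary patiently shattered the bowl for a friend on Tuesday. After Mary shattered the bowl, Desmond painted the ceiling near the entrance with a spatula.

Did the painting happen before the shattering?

no

The narrative orders the shattering before the painting.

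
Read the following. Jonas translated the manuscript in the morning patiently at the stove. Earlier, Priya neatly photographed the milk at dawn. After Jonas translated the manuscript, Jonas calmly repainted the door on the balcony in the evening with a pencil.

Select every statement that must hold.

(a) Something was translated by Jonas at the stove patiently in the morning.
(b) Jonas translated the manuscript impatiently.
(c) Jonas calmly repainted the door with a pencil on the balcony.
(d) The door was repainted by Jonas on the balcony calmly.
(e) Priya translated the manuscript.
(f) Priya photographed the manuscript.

(a), (c), (d)

(a) Entailed — the original entails any weakening of itself; this just generalizes the patient.
(b) Not entailed — 'impatiently' adds a manner not in (and inconsistent with) the original.
(c) Entailed — the original entails any weakening of itself; this just drops 'in the evening'.
(d) Entailed — this follows by dropping conjuncts from the repainting event's description.
(e) Not entailed — the passage has Jonas translating the manuscript, not Priya.
(f) Not entailed — Priya photographed the milk, not the manuscript; the manuscript belongs to the translating event.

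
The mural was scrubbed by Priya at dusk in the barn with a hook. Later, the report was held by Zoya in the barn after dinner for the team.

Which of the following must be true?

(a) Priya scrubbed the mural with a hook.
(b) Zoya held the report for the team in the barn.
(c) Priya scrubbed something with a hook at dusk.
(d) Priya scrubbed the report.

(a) Entailed — dropping 'at dusk', 'in the barn' leaves a sub-description the original still satisfies.
(b) Entailed — this follows by dropping conjuncts from the holding event's description.
(c) Entailed — dropping 'in the barn' and generalizing the patient leaves a sub-description the original still satisfies.
(d) Not entailed — Priya scrubbed the mural, not the report; the report belongs to the holding event.

(a), (b), (c)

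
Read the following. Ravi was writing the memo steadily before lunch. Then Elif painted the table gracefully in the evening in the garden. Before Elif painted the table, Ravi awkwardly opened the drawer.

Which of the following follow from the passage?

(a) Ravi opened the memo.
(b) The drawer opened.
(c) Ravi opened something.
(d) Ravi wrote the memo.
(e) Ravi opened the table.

(a) Not entailed — Ravi opened the drawer, not the memo; the memo belongs to the writing event.
(b) Entailed — 'Ravi opened the drawer' is causative; it entails the inchoative 'the drawer opened'.
(c) Entailed — every conjunct here is already in the original opening event.
(d) Not entailed — 'was writing' is progressive on an accomplishment; it does not entail the completed 'wrote'.
(e) Not entailed — Ravi opened the drawer, not the table; the table belongs to the painting event.

(b), (c)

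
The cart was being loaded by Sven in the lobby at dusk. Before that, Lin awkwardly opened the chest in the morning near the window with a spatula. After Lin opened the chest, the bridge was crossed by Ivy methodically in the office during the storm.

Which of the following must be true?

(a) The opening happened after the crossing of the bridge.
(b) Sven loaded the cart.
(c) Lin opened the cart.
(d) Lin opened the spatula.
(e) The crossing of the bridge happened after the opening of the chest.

(e)

(a) Not entailed — the narrative places the opening before the crossing, not after.
(b) Not entailed — 'was loading' is progressive on an accomplishment; it does not entail the completed 'loaded'.
(c) Not entailed — Lin opened the chest, not the cart; the cart belongs to the loading event.
(d) Not entailed — the spatula is the instrument, not what was opened.
(e) Entailed — the narrative places the opening before the crossing.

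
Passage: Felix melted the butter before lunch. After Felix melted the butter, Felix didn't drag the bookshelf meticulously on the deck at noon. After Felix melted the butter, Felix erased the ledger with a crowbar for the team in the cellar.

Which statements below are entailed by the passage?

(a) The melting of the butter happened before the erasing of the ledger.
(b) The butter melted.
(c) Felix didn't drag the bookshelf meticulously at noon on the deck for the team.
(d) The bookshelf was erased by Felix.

(a) Entailed — the narrative places the melting before the erasing.
(b) Entailed — 'Felix melted the butter' is causative; it entails the inchoative 'the butter melted'.
(c) Entailed — under negation, adding a further restriction is entailed: if no such dragging event occurred, none occurred for the team either.
(d) Not entailed — Felix erased the ledger, not the bookshelf; the bookshelf belongs to the dragging event.

(a), (b), (c)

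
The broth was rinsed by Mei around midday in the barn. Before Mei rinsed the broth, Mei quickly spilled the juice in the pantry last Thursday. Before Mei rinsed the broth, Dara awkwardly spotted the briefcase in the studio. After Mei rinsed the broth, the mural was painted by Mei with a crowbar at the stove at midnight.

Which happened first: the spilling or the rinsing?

the spilling

The connectives place the spilling before the rinsing.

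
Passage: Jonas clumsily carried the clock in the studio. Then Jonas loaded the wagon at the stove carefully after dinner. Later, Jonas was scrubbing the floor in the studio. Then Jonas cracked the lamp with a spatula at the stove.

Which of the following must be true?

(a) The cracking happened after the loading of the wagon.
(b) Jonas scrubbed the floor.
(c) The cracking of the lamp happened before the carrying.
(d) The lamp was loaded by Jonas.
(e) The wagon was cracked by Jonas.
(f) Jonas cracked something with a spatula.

(a) Entailed — the narrative places the loading before the cracking.
(b) Entailed — 'scrub' is an activity; 'was scrubbing' entails that some scrubbing happened, so 'scrubbed' holds.
(c) Not entailed — the narrative places the carrying before the cracking, not after.
(d) Not entailed — Jonas loaded the wagon, not the lamp; the lamp belongs to the cracking event.
(e) Not entailed — Jonas cracked the lamp, not the wagon; the wagon belongs to the loading event.
(f) Entailed — this follows by dropping conjuncts from the cracking event's description.

(a), (b), (f)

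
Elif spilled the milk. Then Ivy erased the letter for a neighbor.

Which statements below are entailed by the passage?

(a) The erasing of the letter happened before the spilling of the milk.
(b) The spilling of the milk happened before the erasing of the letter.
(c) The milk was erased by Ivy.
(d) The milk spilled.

(a) Not entailed — the narrative places the spilling before the erasing, not after.
(b) Entailed — the narrative places the spilling before the erasing.
(c) Not entailed — Ivy erased the letter, not the milk; the milk belongs to the spilling event.
(d) Entailed — 'Elif spilled the milk' is causative; it entails the inchoative 'the milk spilled'.

(b), (d)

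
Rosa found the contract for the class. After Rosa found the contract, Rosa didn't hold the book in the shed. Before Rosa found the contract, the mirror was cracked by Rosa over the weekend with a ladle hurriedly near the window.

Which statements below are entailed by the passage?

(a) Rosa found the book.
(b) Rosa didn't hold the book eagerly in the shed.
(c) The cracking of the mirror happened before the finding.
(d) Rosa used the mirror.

(a) Not entailed — Rosa found the contract, not the book; the book belongs to the holding event.
(b) Entailed — under negation, adding a further restriction is entailed: if no such holding event occurred, none occurred eagerly either.
(c) Entailed — the narrative places the cracking before the finding.
(d) Not entailed — the mirror is the patient, not an instrument — Rosa used a ladle.

(b), (c)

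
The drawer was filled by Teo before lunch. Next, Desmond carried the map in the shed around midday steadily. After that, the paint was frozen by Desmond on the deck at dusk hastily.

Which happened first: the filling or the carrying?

the filling

The connectives place the filling before the carrying.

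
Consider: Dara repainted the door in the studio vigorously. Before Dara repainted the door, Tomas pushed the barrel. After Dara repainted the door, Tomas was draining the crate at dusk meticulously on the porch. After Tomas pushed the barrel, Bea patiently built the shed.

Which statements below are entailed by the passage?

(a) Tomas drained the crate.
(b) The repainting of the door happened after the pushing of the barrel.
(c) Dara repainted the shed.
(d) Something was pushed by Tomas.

(b), (d)

(a) Not entailed — 'was draining' is progressive on an accomplishment; it does not entail the completed 'drained'.
(b) Entailed — the narrative places the pushing before the repainting.
(c) Not entailed — Dara repainted the door, not the shed; the shed belongs to the building event.
(d) Entailed — the original entails any weakening of itself; this just generalizes the patient.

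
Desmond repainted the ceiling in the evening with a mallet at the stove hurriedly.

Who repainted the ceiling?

Desmond

'Desmond' marks the agent of the repainting event.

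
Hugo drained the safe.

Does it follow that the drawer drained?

no

Nothing is said about any drawer; only the safe is affected.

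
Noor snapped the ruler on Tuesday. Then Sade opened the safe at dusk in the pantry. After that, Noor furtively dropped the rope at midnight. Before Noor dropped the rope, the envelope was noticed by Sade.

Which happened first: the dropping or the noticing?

the noticing

The connectives place the noticing before the dropping.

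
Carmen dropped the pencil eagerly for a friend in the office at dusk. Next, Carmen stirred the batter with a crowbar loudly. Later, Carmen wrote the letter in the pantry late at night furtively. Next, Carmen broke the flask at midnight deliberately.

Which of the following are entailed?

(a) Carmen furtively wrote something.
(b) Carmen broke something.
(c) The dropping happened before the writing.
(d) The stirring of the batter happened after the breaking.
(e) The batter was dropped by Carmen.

(a), (b), (c)

(a) Entailed — this follows by dropping conjuncts from the writing event's description.
(b) Entailed — the original entails any weakening of itself; this just drops 'deliberately', 'at midnight' and generalizes the patient.
(c) Entailed — the narrative places the dropping before the writing.
(d) Not entailed — the narrative places the stirring before the breaking, not after.
(e) Not entailed — Carmen dropped the pencil, not the batter; the batter belongs to the stirring event.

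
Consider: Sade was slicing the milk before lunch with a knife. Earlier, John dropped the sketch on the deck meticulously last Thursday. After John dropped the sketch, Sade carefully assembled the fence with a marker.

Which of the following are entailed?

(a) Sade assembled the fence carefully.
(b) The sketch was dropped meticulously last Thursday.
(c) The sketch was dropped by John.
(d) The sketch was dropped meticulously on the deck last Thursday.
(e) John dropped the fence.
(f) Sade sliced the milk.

(a), (b), (c), (d)

(a) Entailed — every conjunct here is already in the original assembling event.
(b) Entailed — this follows by dropping conjuncts from the dropping event's description.
(c) Entailed — this follows by dropping conjuncts from the dropping event's description.
(d) Entailed — generalizing the agent leaves a sub-description the original still satisfies.
(e) Not entailed — John dropped the sketch, not the fence; the fence belongs to the assembling event.
(f) Not entailed — 'was slicing' is progressive on an accomplishment; it does not entail the completed 'sliced'.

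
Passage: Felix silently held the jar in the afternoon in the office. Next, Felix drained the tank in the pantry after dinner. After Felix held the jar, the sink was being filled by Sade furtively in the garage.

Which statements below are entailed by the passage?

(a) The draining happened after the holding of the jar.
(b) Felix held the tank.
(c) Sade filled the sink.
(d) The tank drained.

(a), (d)

(a) Entailed — the narrative places the holding before the draining.
(b) Not entailed — Felix held the jar, not the tank; the tank belongs to the draining event.
(c) Not entailed — 'was filling' is progressive on an accomplishment; it does not entail the completed 'filled'.
(d) Entailed — 'Felix drained the tank' is causative; it entails the inchoative 'the tank drained'.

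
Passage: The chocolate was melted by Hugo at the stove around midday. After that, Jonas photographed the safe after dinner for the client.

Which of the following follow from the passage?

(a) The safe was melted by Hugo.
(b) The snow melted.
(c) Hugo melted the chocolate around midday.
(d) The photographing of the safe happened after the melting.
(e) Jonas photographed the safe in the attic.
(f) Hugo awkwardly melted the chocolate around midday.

(c), (d)

(a) Not entailed — Hugo melted the chocolate, not the safe; the safe belongs to the photographing event.
(b) Not entailed — the chocolate is what melted, not the snow.
(c) Entailed — the original entails any weakening of itself; this just drops 'at the stove'.
(d) Entailed — the narrative places the melting before the photographing.
(e) Not entailed — 'in the attic' adds information not in the original event.
(f) Not entailed — 'awkwardly' adds information not in the original event.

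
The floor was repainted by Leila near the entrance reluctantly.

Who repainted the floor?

Leila

'Leila' marks the agent of the repainting event.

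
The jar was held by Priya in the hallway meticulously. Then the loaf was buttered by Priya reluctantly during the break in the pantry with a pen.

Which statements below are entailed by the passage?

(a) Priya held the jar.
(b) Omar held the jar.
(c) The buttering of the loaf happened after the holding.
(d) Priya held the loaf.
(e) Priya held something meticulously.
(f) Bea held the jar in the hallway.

(a) Entailed — dropping 'meticulously', 'in the hallway' leaves a sub-description the original still satisfies.
(b) Not entailed — the passage has Priya holding the jar, not Omar.
(c) Entailed — the narrative places the holding before the buttering.
(d) Not entailed — Priya held the jar, not the loaf; the loaf belongs to the buttering event.
(e) Entailed — dropping 'in the hallway' and generalizing the patient leaves a sub-description the original still satisfies.
(f) Not entailed — the passage has Priya holding the jar, not Bea.

(a), (c), (e)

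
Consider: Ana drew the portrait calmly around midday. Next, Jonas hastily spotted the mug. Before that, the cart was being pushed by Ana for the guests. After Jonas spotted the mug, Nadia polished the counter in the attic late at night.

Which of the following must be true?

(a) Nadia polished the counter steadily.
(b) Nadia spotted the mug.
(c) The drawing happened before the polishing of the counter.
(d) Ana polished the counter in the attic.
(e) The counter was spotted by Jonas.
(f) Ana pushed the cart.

(a) Not entailed — 'steadily' adds information not in the original event.
(b) Not entailed — the passage has Jonas spotting the mug, not Nadia.
(c) Entailed — the narrative places the drawing before the polishing.
(d) Not entailed — the passage has Nadia polishing the counter, not Ana.
(e) Not entailed — Jonas spotted the mug, not the counter; the counter belongs to the polishing event.
(f) Entailed — 'push' is an activity; 'was pushing' entails that some pushing happened, so 'pushed' holds.

(c), (f)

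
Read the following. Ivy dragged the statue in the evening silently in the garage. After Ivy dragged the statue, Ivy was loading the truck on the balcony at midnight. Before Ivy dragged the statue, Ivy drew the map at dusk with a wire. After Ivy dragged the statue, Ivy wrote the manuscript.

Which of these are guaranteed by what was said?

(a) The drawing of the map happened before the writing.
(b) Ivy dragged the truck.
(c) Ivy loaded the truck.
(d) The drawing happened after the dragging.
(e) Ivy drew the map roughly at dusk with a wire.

(a)

(a) Entailed — the narrative places the drawing before the writing.
(b) Not entailed — Ivy dragged the statue, not the truck; the truck belongs to the loading event.
(c) Not entailed — 'was loading' is progressive on an accomplishment; it does not entail the completed 'loaded'.
(d) Not entailed — the narrative places the drawing before the dragging, not after.
(e) Not entailed — 'roughly' adds information not in the original event.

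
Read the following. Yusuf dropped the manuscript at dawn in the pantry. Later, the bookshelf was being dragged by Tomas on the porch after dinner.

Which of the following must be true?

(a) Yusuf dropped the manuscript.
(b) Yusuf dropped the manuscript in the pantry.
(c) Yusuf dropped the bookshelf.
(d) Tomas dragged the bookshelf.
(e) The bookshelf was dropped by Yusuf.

(a), (b), (d)

(a) Entailed — dropping 'in the pantry', 'at dawn' leaves a sub-description the original still satisfies.
(b) Entailed — this follows by dropping conjuncts from the dropping event's description.
(c) Not entailed — Yusuf dropped the manuscript, not the bookshelf; the bookshelf belongs to the dragging event.
(d) Entailed — 'drag' is an activity; 'was dragging' entails that some dragging happened, so 'dragged' holds.
(e) Not entailed — Yusuf dropped the manuscript, not the bookshelf; the bookshelf belongs to the dragging event.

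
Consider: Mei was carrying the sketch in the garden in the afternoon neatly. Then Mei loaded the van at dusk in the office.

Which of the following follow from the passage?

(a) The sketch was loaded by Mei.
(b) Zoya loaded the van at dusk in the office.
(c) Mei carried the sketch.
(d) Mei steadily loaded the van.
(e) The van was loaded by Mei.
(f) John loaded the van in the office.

(c), (e)

(a) Not entailed — Mei loaded the van, not the sketch; the sketch belongs to the carrying event.
(b) Not entailed — the passage has Mei loading the van, not Zoya.
(c) Entailed — 'carry' is an activity; 'was carrying' entails that some carrying happened, so 'carried' holds.
(d) Not entailed — 'steadily' adds information not in the original event.
(e) Entailed — every conjunct here is already in the original loading event.
(f) Not entailed — the passage has Mei loading the van, not John.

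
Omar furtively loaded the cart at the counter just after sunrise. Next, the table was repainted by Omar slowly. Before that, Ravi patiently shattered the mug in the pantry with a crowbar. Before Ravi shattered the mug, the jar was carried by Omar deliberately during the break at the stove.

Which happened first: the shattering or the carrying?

The connectives place the carrying before the shattering.

the carrying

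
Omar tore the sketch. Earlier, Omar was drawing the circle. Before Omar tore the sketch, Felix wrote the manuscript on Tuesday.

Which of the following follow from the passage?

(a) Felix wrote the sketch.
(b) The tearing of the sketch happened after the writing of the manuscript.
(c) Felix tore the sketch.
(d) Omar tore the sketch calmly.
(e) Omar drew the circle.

(a) Not entailed — Felix wrote the manuscript, not the sketch; the sketch belongs to the tearing event.
(b) Entailed — the narrative places the writing before the tearing.
(c) Not entailed — the passage has Omar tearing the sketch, not Felix.
(d) Not entailed — 'calmly' adds information not in the original event.
(e) Not entailed — 'was drawing' is progressive on an accomplishment; it does not entail the completed 'drew'.

(b)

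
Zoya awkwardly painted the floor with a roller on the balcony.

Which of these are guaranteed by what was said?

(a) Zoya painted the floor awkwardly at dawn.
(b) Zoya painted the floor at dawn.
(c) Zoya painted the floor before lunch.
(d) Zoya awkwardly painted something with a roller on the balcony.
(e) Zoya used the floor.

(d)

(a) Not entailed — 'at dawn' adds information not in the original event.
(b) Not entailed — 'at dawn' adds information not in the original event.
(c) Not entailed — 'before lunch' adds information not in the original event.
(d) Entailed — the original entails any weakening of itself; this just generalizes the patient.
(e) Not entailed — the floor is the patient, not an instrument — Zoya used a roller.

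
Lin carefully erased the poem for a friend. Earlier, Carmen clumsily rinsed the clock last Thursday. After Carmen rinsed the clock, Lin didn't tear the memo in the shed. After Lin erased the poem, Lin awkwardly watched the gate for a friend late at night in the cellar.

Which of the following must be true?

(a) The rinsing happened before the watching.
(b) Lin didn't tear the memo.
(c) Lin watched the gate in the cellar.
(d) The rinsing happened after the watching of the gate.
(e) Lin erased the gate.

(a), (c)

(a) Entailed — the narrative places the rinsing before the watching.
(b) Not entailed — dropping 'in the shed' under negation is not valid — the original leaves open that Lin tore the memo some other way.
(c) Entailed — dropping 'late at night', 'awkwardly', 'for a friend' leaves a sub-description the original still satisfies.
(d) Not entailed — the narrative places the rinsing before the watching, not after.
(e) Not entailed — Lin erased the poem, not the gate; the gate belongs to the watching event.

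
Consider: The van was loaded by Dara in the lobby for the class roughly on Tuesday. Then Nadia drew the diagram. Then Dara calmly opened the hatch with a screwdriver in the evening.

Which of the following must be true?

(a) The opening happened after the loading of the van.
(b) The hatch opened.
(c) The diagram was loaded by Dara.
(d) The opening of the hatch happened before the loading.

(a), (b)

(a) Entailed — the narrative places the loading before the opening.
(b) Entailed — 'Dara opened the hatch' is causative; it entails the inchoative 'the hatch opened'.
(c) Not entailed — Dara loaded the van, not the diagram; the diagram belongs to the drawing event.
(d) Not entailed — the narrative places the loading before the opening, not after.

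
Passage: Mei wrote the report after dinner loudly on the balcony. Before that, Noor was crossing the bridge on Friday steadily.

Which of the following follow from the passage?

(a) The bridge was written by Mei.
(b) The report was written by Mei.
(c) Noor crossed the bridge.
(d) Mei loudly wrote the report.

(a) Not entailed — Mei wrote the report, not the bridge; the bridge belongs to the crossing event.
(b) Entailed — the original entails any weakening of itself; this just drops 'loudly', 'after dinner', 'on the balcony'.
(c) Not entailed — 'was crossing' is progressive on an accomplishment; it does not entail the completed 'crossed'.
(d) Entailed — dropping 'after dinner', 'on the balcony' leaves a sub-description the original still satisfies.

(b), (d)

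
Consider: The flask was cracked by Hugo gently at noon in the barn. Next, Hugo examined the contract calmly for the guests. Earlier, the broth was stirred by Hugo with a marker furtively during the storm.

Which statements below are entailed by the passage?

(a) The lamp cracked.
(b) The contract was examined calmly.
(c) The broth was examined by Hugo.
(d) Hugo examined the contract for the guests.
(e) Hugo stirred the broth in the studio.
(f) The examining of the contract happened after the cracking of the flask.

(a) Not entailed — the flask is what cracked, not the lamp.
(b) Entailed — every conjunct here is already in the original examining event.
(c) Not entailed — Hugo examined the contract, not the broth; the broth belongs to the stirring event.
(d) Entailed — the original entails any weakening of itself; this just drops 'calmly'.
(e) Not entailed — 'in the studio' adds information not in the original event.
(f) Entailed — the narrative places the cracking before the examining.

(b), (d), (f)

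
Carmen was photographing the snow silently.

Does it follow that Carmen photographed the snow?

no

'was photographing' is progressive; for an accomplishment like 'photograph the snow', it doesn't entail completion.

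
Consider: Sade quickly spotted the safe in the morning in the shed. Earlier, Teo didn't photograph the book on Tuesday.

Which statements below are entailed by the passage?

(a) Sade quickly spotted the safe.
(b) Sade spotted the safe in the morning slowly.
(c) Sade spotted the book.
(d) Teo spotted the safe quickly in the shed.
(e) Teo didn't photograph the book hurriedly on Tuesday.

(a) Entailed — every conjunct here is already in the original spotting event.
(b) Not entailed — 'slowly' adds a manner not in (and inconsistent with) the original.
(c) Not entailed — Sade spotted the safe, not the book; the book belongs to the photographing event.
(d) Not entailed — the passage has Sade spotting the safe, not Teo.
(e) Entailed — under negation, adding a further restriction is entailed: if no such photographing event occurred, none occurred hurriedly either.

(a), (e)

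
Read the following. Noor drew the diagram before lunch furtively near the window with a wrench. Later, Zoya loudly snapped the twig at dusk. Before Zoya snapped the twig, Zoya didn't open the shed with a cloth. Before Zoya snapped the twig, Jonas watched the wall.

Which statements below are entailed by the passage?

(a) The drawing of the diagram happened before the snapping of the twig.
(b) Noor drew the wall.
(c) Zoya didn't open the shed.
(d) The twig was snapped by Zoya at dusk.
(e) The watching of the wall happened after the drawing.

(a) Entailed — the narrative places the drawing before the snapping.
(b) Not entailed — Noor drew the diagram, not the wall; the wall belongs to the watching event.
(c) Not entailed — dropping 'with a cloth' under negation is not valid — the original leaves open that Zoya opened the shed some other way.
(d) Entailed — dropping 'loudly' leaves a sub-description the original still satisfies.
(e) Not entailed — the narrative doesn't order the drawing relative to the watching.

(a), (d)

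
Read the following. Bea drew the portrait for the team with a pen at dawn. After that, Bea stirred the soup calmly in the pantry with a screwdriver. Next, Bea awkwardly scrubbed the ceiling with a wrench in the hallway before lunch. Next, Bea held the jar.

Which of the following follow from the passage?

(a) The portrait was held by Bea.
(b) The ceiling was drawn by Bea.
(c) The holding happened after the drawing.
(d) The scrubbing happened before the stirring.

(c)

(a) Not entailed — Bea held the jar, not the portrait; the portrait belongs to the drawing event.
(b) Not entailed — Bea drew the portrait, not the ceiling; the ceiling belongs to the scrubbing event.
(c) Entailed — the narrative places the drawing before the holding.
(d) Not entailed — the narrative places the stirring before the scrubbing, not after.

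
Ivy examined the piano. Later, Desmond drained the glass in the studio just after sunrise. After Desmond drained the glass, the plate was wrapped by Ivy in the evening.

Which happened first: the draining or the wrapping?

The connectives place the draining before the wrapping.

the draining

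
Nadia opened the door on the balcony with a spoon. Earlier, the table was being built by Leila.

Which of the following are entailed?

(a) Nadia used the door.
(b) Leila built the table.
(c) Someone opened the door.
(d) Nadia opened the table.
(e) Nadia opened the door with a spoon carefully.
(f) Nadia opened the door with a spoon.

(c), (f)

(a) Not entailed — the door is the patient, not an instrument — Nadia used a spoon.
(b) Not entailed — 'was building' is progressive on an accomplishment; it does not entail the completed 'built'.
(c) Entailed — dropping 'with a spoon', 'on the balcony' and generalizing the agent leaves a sub-description the original still satisfies.
(d) Not entailed — Nadia opened the door, not the table; the table belongs to the building event.
(e) Not entailed — 'carefully' adds information not in the original event.
(f) Entailed — the original entails any weakening of itself; this just drops 'on the balcony'.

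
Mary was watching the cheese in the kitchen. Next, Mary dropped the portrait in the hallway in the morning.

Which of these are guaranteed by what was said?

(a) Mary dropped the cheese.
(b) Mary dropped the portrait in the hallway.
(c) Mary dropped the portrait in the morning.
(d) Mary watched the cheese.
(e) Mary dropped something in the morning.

(b), (c), (d), (e)

(a) Not entailed — Mary dropped the portrait, not the cheese; the cheese belongs to the watching event.
(b) Entailed — every conjunct here is already in the original dropping event.
(c) Entailed — dropping 'in the hallway' leaves a sub-description the original still satisfies.
(d) Entailed — 'watch' is an activity; 'was watching' entails that some watching happened, so 'watched' holds.
(e) Entailed — every conjunct here is already in the original dropping event.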